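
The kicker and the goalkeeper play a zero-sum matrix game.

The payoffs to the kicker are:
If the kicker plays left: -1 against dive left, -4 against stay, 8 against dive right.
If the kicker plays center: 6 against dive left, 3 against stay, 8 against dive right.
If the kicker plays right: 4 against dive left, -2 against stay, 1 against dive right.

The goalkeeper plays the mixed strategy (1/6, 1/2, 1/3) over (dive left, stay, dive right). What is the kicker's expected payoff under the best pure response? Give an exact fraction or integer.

31/6

left: (-1)·(1/6) + (-4)·(1/2) + (8)·(1/3) = 1/2.
center: (6)·(1/6) + (3)·(1/2) + (8)·(1/3) = 31/6.
right: (4)·(1/6) + (-2)·(1/2) + (1)·(1/3) = 0.
The best pure response is center with expected payoff 31/6.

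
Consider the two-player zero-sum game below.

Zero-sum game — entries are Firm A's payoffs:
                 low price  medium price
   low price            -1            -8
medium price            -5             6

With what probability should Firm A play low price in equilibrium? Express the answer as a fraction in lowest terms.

Row minima are -8 and -5, so Firm A's maximin is -5; column maxima are -1 and 6, so Firm B's minimax is -1. These differ, so the equilibrium is in mixed strategies.
Let Firm A play low price with probability p. Firm B is indifferent when −p − 5(1−p) = −8p + 6(1−p), giving p = 11/18.

11/18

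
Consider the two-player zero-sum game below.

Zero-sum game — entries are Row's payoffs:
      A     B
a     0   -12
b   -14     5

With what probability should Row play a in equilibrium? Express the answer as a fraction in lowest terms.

Row minima are -12 and -14, so Row's maximin is -12; column maxima are 0 and 5, so Column's minimax is 0. These differ, so the equilibrium is in mixed strategies.
Let Row play a with probability p. Column is indifferent when −14(1−p) = −12p + 5(1−p), giving p = 19/31.

19/31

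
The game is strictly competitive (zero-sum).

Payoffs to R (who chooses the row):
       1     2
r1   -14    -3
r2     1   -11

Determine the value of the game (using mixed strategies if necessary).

-157/23

Row minima are -14 and -11, so R's maximin is -11; column maxima are 1 and -3, so C's minimax is -3. These differ, so the equilibrium is in mixed strategies.
Let R play r1 with probability p. C is indifferent when −14p + (1−p) = −3p − 11(1−p), giving p = 12/23.
Let C play 1 with probability q. R is indifferent when −14q − 3(1−q) = q − 11(1−q), giving q = 8/23.
The value is -14·(8/23) + (-3)·(15/23) = -157/23.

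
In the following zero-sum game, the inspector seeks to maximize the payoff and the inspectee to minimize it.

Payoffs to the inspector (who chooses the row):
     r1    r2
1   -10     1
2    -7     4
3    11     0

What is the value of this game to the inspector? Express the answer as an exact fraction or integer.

2

Row 1 is strictly dominated by row 2, so the inspector never plays it.
The remaining 2×2 game on (2, 3) × (r1, r2) has no saddle point. Let the inspector play 2 with probability p; indifference gives −7p + 11(1−p) = 4p, so p = 1/2.
Similarly the inspectee's optimal q on r1 is 2/11, and the value is -7·(2/11) + (4)·(9/11) = 2.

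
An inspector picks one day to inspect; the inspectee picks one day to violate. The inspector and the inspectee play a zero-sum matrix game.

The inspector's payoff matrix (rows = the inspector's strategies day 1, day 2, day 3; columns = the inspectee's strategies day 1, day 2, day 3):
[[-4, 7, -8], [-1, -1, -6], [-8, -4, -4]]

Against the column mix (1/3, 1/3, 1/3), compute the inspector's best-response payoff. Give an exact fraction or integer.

-5/3

day 1: (-4)·(1/3) + (7)·(1/3) + (-8)·(1/3) = -5/3.
day 2: (-1)·(1/3) + (-1)·(1/3) + (-6)·(1/3) = -8/3.
day 3: (-8)·(1/3) + (-4)·(1/3) + (-4)·(1/3) = -16/3.
The best pure response is day 1 with expected payoff -5/3.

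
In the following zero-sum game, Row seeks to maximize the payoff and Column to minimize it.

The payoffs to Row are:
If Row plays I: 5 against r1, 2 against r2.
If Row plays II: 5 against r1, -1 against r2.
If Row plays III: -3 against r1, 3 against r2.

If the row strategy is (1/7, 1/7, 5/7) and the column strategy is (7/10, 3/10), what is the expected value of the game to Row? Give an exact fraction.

13/70

Against (7/10, 3/10), each row's expected payoff is I: 41/10; II: 16/5; III: -6/5.
Taking the (1/7, 1/7, 5/7)-weighted average: (1/7)·(41/10) + (1/7)·(16/5) + (5/7)·(-6/5) = 13/70.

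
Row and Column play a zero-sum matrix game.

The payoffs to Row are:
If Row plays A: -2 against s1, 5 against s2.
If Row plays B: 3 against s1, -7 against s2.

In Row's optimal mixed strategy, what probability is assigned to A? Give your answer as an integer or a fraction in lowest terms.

10/17

Row minima are -2 and -7, so Row's maximin is -2; column maxima are 3 and 5, so Column's minimax is 3. These differ, so the equilibrium is in mixed strategies.
Let Row play A with probability p. Column is indifferent when −2p + 3(1−p) = 5p − 7(1−p), giving p = 10/17.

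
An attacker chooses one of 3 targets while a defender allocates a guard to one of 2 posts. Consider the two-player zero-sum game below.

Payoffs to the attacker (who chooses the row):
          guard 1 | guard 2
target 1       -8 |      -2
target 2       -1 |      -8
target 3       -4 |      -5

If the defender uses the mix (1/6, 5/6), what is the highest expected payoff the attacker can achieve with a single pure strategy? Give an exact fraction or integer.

target 1: (-8)·(1/6) + (-2)·(5/6) = -3.
target 2: (-1)·(1/6) + (-8)·(5/6) = -41/6.
target 3: (-4)·(1/6) + (-5)·(5/6) = -29/6.
The best pure response is target 1 with expected payoff -3.

-3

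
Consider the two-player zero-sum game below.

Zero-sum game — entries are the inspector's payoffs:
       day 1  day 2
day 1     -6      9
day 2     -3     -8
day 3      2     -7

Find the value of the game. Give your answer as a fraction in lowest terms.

-1

Row day 2 is strictly dominated by row day 3, so the inspector never plays it.
The remaining 2×2 game on (day 1, day 3) × (day 1, day 2) has no saddle point. Let the inspector play day 1 with probability p; indifference gives −6p + 2(1−p) = 9p − 7(1−p), so p = 3/8.
Similarly the inspectee's optimal q on day 1 is 2/3, and the value is -6·(2/3) + (9)·(1/3) = -1.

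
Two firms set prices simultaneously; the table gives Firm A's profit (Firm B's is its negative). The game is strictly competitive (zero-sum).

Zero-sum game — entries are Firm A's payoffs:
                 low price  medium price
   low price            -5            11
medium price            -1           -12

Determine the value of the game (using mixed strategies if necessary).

Row minima are -5 and -12, so Firm A's maximin is -5; column maxima are -1 and 11, so Firm B's minimax is -1. These differ, so the equilibrium is in mixed strategies.
Let Firm A play low price with probability p. Firm B is indifferent when −5p − (1−p) = 11p − 12(1−p), giving p = 11/27.
Let Firm B play low price with probability q. Firm A is indifferent when −5q + 11(1−q) = −q − 12(1−q), giving q = 23/27.
The value is -5·(23/27) + (11)·(4/27) = -71/27.

-71/27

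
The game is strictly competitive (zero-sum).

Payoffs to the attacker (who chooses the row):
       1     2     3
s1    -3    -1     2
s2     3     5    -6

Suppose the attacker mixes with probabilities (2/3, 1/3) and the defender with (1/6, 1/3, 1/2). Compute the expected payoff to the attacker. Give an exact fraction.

-1/6

Against (1/6, 1/3, 1/2), each row's expected payoff is s1: 1/6; s2: -5/6.
Taking the (2/3, 1/3)-weighted average: (2/3)·(1/6) + (1/3)·(-5/6) = -1/6.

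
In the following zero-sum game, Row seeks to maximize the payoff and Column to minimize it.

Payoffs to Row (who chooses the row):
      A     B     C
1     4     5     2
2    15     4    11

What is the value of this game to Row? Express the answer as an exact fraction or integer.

Column A is strictly dominated by C for Column (it gives Row more in every row).
The remaining 2×2 game on (1, 2) × (B, C) has no saddle point. Let Row play 1 with probability p; indifference gives 5p + 4(1−p) = 2p + 11(1−p), so p = 7/10.
Similarly Column's optimal q on B is 9/10, and the value is 5·(9/10) + (2)·(1/10) = 47/10.

47/10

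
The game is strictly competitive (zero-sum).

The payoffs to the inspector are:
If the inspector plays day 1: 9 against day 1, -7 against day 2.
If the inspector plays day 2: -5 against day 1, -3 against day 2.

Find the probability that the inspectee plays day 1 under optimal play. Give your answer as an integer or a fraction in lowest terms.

2/9

Row minima are -7 and -5, so the inspector's maximin is -5; column maxima are 9 and -3, so the inspectee's minimax is -3. These differ, so the equilibrium is in mixed strategies.
Let the inspectee play day 1 with probability q. The inspector is indifferent when 9q − 7(1−q) = −5q − 3(1−q), giving q = 2/9.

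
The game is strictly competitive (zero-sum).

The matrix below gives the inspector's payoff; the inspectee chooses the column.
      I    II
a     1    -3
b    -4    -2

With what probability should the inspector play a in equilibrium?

1/3

Row minima are -3 and -4, so the inspector's maximin is -3; column maxima are 1 and -2, so the inspectee's minimax is -2. These differ, so the equilibrium is in mixed strategies.
Let the inspector play a with probability p. The inspectee is indifferent when p − 4(1−p) = −3p − 2(1−p), giving p = 1/3.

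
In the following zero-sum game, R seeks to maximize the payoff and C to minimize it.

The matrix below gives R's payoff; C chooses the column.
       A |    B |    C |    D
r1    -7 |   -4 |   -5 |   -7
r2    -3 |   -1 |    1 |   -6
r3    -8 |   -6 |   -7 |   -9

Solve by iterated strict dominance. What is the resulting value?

-6

Row r3 is strictly dominated by row r1 (-7>-8, -4>-6, -5>-7, -7>-9); eliminate r3.
Row r1 is strictly dominated by row r2 (-3>-7, -1>-4, 1>-5, -6>-7); eliminate r1.
Column C is strictly dominated by A for C (-3<1); eliminate C.
Column A is strictly dominated by D for C (-6<-3); eliminate A.
Column B is strictly dominated by D for C (-6<-1); eliminate B.
Only (r2, D) remains, with payoff -6.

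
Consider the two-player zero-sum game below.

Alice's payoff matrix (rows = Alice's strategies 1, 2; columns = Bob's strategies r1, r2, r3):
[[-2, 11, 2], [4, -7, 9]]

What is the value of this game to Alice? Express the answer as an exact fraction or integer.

5/4

Column r3 is strictly dominated by r1 for Bob (it gives Alice more in every row).
The remaining 2×2 game on (1, 2) × (r1, r2) has no saddle point. Let Alice play 1 with probability p; indifference gives −2p + 4(1−p) = 11p − 7(1−p), so p = 11/24.
Similarly Bob's optimal q on r1 is 3/4, and the value is -2·(3/4) + (11)·(1/4) = 5/4.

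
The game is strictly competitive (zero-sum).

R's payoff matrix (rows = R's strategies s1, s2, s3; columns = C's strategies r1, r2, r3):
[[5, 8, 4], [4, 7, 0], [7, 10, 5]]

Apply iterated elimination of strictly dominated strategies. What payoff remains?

5

Column r2 is strictly dominated by r1 for C (5<8, 4<7, 7<10); eliminate r2.
Row s1 is strictly dominated by row s3 (7>5, 5>4); eliminate s1.
Column r1 is strictly dominated by r3 for C (0<4, 5<7); eliminate r1.
Row s2 is strictly dominated by row s3 (5>0); eliminate s2.
Only (s3, r3) remains, with payoff 5.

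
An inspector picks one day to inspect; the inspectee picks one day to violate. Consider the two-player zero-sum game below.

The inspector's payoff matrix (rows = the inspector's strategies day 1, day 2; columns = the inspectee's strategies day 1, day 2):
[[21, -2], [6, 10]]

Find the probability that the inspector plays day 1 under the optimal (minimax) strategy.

4/27

Row minima are -2 and 6, so the inspector's maximin is 6; column maxima are 21 and 10, so the inspectee's minimax is 10. These differ, so the equilibrium is in mixed strategies.
Let the inspector play day 1 with probability p. The inspectee is indifferent when 21p + 6(1−p) = −2p + 10(1−p), giving p = 4/27.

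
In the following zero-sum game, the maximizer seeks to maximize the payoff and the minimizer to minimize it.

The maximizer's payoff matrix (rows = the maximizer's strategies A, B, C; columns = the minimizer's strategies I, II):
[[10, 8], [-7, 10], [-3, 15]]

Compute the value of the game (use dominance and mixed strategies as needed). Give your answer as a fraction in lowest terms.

Row B is strictly dominated by row C, so the maximizer never plays it.
The remaining 2×2 game on (A, C) × (I, II) has no saddle point. Let the maximizer play A with probability p; indifference gives 10p − 3(1−p) = 8p + 15(1−p), so p = 9/10.
Similarly the minimizer's optimal q on I is 7/20, and the value is 10·(7/20) + (8)·(13/20) = 87/10.

87/10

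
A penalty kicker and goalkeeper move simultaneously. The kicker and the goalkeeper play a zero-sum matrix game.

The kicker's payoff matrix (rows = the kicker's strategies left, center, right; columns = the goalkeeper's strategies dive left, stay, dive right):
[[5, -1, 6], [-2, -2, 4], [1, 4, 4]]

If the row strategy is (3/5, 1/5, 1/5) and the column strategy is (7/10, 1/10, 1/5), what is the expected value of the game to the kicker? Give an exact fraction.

149/50

Against (7/10, 1/10, 1/5), each row's expected payoff is left: 23/5; center: -4/5; right: 19/10.
Taking the (3/5, 1/5, 1/5)-weighted average: (3/5)·(23/5) + (1/5)·(-4/5) + (1/5)·(19/10) = 149/50.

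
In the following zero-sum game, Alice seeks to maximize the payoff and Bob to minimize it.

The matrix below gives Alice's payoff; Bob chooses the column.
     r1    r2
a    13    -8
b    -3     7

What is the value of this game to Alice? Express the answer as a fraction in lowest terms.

67/31

Row minima are -8 and -3, so Alice's maximin is -3; column maxima are 13 and 7, so Bob's minimax is 7. These differ, so the equilibrium is in mixed strategies.
Let Alice play a with probability p. Bob is indifferent when 13p − 3(1−p) = −8p + 7(1−p), giving p = 10/31.
Let Bob play r1 with probability q. Alice is indifferent when 13q − 8(1−q) = −3q + 7(1−q), giving q = 15/31.
The value is 13·(15/31) + (-8)·(16/31) = 67/31.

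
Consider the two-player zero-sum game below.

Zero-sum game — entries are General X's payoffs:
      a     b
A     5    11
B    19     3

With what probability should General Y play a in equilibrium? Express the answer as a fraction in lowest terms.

Row minima are 5 and 3, so General X's maximin is 5; column maxima are 19 and 11, so General Y's minimax is 11. These differ, so the equilibrium is in mixed strategies.
Let General Y play a with probability q. General X is indifferent when 5q + 11(1−q) = 19q + 3(1−q), giving q = 4/11.

4/11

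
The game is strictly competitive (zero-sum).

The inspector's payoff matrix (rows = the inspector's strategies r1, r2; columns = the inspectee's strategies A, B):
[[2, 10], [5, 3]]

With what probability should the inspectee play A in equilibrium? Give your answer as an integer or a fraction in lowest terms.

7/10

Row minima are 2 and 3, so the inspector's maximin is 3; column maxima are 5 and 10, so the inspectee's minimax is 5. These differ, so the equilibrium is in mixed strategies.
Let the inspectee play A with probability q. The inspector is indifferent when 2q + 10(1−q) = 5q + 3(1−q), giving q = 7/10.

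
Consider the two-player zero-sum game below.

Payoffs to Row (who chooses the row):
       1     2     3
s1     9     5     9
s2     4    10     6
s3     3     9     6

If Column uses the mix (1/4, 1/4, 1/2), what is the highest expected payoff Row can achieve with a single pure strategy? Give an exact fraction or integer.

8

s1: (9)·(1/4) + (5)·(1/4) + (9)·(1/2) = 8.
s2: (4)·(1/4) + (10)·(1/4) + (6)·(1/2) = 13/2.
s3: (3)·(1/4) + (9)·(1/4) + (6)·(1/2) = 6.
The best pure response is s1 with expected payoff 8.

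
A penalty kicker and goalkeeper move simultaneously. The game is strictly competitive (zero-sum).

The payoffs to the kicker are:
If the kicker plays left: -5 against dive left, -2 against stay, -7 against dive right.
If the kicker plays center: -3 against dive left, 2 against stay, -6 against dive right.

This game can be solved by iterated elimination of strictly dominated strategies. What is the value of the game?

-6

Column stay is strictly dominated by dive left for the goalkeeper (-5<-2, -3<2); eliminate stay.
Row left is strictly dominated by row center (-3>-5, -6>-7); eliminate left.
Column dive left is strictly dominated by dive right for the goalkeeper (-6<-3); eliminate dive left.
Only (center, dive right) remains, with payoff -6.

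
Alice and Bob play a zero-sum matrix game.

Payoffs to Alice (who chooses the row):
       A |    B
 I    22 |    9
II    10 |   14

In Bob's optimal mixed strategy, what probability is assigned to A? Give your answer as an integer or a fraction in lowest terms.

5/17

Row minima are 9 and 10, so Alice's maximin is 10; column maxima are 22 and 14, so Bob's minimax is 14. These differ, so the equilibrium is in mixed strategies.
Let Bob play A with probability q. Alice is indifferent when 22q + 9(1−q) = 10q + 14(1−q), giving q = 5/17.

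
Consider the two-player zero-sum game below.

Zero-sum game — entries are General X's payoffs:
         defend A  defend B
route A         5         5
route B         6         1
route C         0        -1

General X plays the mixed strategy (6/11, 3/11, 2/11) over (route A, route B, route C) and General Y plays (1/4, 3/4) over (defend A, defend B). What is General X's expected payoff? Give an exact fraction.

141/44

Against (1/4, 3/4), each row's expected payoff is route A: 5; route B: 9/4; route C: -3/4.
Taking the (6/11, 3/11, 2/11)-weighted average: (6/11)·(5) + (3/11)·(9/4) + (2/11)·(-3/4) = 141/44.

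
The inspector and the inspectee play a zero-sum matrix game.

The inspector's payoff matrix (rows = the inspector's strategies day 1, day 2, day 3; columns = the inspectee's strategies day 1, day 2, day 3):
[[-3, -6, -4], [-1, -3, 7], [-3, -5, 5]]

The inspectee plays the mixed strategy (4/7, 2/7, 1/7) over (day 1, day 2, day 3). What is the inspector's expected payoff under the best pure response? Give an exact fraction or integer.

-3/7

day 1: (-3)·(4/7) + (-6)·(2/7) + (-4)·(1/7) = -4.
day 2: (-1)·(4/7) + (-3)·(2/7) + (7)·(1/7) = -3/7.
day 3: (-3)·(4/7) + (-5)·(2/7) + (5)·(1/7) = -17/7.
The best pure response is day 2 with expected payoff -3/7.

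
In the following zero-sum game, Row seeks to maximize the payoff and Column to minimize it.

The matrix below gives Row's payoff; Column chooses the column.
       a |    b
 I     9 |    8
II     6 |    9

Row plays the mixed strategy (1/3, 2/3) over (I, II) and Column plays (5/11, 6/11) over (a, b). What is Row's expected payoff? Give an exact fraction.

87/11

Against (5/11, 6/11), each row's expected payoff is I: 93/11; II: 84/11.
Taking the (1/3, 2/3)-weighted average: (1/3)·(93/11) + (2/3)·(84/11) = 87/11.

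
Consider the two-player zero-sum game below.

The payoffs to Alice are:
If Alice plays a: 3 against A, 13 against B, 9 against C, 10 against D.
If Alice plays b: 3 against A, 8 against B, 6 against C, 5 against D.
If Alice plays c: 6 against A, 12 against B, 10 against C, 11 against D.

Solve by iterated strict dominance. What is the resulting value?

6

Row b is strictly dominated by row c (6>3, 12>8, 10>6, 11>5); eliminate b.
Column B is strictly dominated by A for Bob (3<13, 6<12); eliminate B.
Column D is strictly dominated by A for Bob (3<10, 6<11); eliminate D.
Column C is strictly dominated by A for Bob (3<9, 6<10); eliminate C.
Row a is strictly dominated by row c (6>3); eliminate a.
Only (c, A) remains, with payoff 6.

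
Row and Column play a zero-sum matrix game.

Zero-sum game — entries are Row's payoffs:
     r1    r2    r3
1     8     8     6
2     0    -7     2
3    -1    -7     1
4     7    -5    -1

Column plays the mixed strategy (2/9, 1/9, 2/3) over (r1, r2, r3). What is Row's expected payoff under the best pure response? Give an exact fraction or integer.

1: (8)·(2/9) + (8)·(1/9) + (6)·(2/3) = 20/3.
2: (0)·(2/9) + (-7)·(1/9) + (2)·(2/3) = 5/9.
3: (-1)·(2/9) + (-7)·(1/9) + (1)·(2/3) = -1/3.
4: (7)·(2/9) + (-5)·(1/9) + (-1)·(2/3) = 1/3.
The best pure response is 1 with expected payoff 20/3.

20/3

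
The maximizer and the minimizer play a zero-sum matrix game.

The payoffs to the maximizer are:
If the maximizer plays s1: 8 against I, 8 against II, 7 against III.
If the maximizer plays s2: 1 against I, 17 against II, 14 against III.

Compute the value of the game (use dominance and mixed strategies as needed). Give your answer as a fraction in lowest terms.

15/2

Column II is strictly dominated by III for the minimizer (it gives the maximizer more in every row).
The remaining 2×2 game on (s1, s2) × (I, III) has no saddle point. Let the maximizer play s1 with probability p; indifference gives 8p + (1−p) = 7p + 14(1−p), so p = 13/14.
Similarly the minimizer's optimal q on I is 1/2, and the value is 8·(1/2) + (7)·(1/2) = 15/2.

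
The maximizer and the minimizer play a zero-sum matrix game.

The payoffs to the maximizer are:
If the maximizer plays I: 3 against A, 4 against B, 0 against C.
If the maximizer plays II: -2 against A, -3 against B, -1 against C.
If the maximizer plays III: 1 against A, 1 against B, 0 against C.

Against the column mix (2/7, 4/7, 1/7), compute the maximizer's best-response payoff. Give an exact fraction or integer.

I: (3)·(2/7) + (4)·(4/7) + (0)·(1/7) = 22/7.
II: (-2)·(2/7) + (-3)·(4/7) + (-1)·(1/7) = -17/7.
III: (1)·(2/7) + (1)·(4/7) + (0)·(1/7) = 6/7.
The best pure response is I with expected payoff 22/7.

22/7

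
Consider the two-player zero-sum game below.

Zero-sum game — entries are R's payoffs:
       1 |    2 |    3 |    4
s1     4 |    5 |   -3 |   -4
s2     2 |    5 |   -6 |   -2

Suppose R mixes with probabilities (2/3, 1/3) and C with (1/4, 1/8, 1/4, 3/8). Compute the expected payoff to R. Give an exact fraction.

Against (1/4, 1/8, 1/4, 3/8), each row's expected payoff is s1: -5/8; s2: -9/8.
Taking the (2/3, 1/3)-weighted average: (2/3)·(-5/8) + (1/3)·(-9/8) = -19/24.

-19/24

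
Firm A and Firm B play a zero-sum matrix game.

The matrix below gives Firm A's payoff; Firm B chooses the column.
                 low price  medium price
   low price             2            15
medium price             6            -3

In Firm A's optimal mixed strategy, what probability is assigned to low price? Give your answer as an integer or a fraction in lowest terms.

9/22

Row minima are 2 and -3, so Firm A's maximin is 2; column maxima are 6 and 15, so Firm B's minimax is 6. These differ, so the equilibrium is in mixed strategies.
Let Firm A play low price with probability p. Firm B is indifferent when 2p + 6(1−p) = 15p − 3(1−p), giving p = 9/22.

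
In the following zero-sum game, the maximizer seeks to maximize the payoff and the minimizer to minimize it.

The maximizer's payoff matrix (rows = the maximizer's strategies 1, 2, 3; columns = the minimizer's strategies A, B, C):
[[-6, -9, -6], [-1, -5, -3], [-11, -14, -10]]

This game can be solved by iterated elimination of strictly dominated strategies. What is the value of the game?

-5

Row 3 is strictly dominated by row 1 (-6>-11, -9>-14, -6>-10); eliminate 3.
Column A is strictly dominated by B for the minimizer (-9<-6, -5<-1); eliminate A.
Row 1 is strictly dominated by row 2 (-5>-9, -3>-6); eliminate 1.
Column C is strictly dominated by B for the minimizer (-5<-3); eliminate C.
Only (2, B) remains, with payoff -5.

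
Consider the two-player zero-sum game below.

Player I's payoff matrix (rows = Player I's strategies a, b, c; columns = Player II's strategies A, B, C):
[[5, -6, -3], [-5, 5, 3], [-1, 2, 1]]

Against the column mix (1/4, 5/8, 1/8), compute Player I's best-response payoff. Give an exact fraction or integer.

a: (5)·(1/4) + (-6)·(5/8) + (-3)·(1/8) = -23/8.
b: (-5)·(1/4) + (5)·(5/8) + (3)·(1/8) = 9/4.
c: (-1)·(1/4) + (2)·(5/8) + (1)·(1/8) = 9/8.
The best pure response is b with expected payoff 9/4.

9/4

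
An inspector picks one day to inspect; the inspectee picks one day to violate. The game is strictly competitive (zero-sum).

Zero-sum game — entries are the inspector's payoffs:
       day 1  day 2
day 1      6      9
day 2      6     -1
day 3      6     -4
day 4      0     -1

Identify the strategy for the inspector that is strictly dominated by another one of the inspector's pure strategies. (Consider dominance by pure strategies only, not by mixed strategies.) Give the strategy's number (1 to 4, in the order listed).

Compare day 4 with day 1: 6 > 0, 9 > -1.
So day 1 strictly dominates day 4 for the inspector; day 4 is strictly dominated.

4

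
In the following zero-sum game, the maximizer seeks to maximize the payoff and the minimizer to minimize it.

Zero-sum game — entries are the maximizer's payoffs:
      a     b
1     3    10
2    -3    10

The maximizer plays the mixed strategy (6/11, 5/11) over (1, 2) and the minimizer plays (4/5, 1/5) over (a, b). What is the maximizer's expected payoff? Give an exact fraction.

Against (4/5, 1/5), each row's expected payoff is 1: 22/5; 2: -2/5.
Taking the (6/11, 5/11)-weighted average: (6/11)·(22/5) + (5/11)·(-2/5) = 122/55.

122/55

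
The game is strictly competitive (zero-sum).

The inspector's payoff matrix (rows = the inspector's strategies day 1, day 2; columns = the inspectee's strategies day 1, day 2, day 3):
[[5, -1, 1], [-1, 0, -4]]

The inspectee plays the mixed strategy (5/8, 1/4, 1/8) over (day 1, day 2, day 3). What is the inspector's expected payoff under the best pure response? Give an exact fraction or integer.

3

day 1: (5)·(5/8) + (-1)·(1/4) + (1)·(1/8) = 3.
day 2: (-1)·(5/8) + (0)·(1/4) + (-4)·(1/8) = -9/8.
The best pure response is day 1 with expected payoff 3.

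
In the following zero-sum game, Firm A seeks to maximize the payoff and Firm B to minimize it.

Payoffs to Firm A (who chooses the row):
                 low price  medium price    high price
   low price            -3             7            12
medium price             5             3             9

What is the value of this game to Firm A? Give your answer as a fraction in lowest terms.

Column high price is strictly dominated by medium price for Firm B (it gives Firm A more in every row).
The remaining 2×2 game on (low price, medium price) × (low price, medium price) has no saddle point. Let Firm A play low price with probability p; indifference gives −3p + 5(1−p) = 7p + 3(1−p), so p = 1/6.
Similarly Firm B's optimal q on low price is 1/3, and the value is -3·(1/3) + (7)·(2/3) = 11/3.

11/3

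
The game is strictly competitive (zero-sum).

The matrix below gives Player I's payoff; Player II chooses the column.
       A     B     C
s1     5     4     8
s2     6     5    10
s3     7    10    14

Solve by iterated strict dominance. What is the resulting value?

Row s2 is strictly dominated by row s3 (7>6, 10>5, 14>10); eliminate s2.
Column C is strictly dominated by A for Player II (5<8, 7<14); eliminate C.
Row s1 is strictly dominated by row s3 (7>5, 10>4); eliminate s1.
Column B is strictly dominated by A for Player II (7<10); eliminate B.
Only (s3, A) remains, with payoff 7.

7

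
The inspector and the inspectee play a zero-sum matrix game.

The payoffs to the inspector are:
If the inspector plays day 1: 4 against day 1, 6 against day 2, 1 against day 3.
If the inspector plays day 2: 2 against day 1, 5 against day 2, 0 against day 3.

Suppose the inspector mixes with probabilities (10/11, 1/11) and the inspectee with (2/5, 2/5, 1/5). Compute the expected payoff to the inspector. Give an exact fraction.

Against (2/5, 2/5, 1/5), each row's expected payoff is day 1: 21/5; day 2: 14/5.
Taking the (10/11, 1/11)-weighted average: (10/11)·(21/5) + (1/11)·(14/5) = 224/55.

224/55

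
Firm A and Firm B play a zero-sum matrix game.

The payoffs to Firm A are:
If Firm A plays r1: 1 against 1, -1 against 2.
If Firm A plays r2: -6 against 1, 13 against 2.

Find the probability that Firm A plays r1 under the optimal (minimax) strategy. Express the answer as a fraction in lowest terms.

19/21

Row minima are -1 and -6, so Firm A's maximin is -1; column maxima are 1 and 13, so Firm B's minimax is 1. These differ, so the equilibrium is in mixed strategies.
Let Firm A play r1 with probability p. Firm B is indifferent when p − 6(1−p) = −p + 13(1−p), giving p = 19/21.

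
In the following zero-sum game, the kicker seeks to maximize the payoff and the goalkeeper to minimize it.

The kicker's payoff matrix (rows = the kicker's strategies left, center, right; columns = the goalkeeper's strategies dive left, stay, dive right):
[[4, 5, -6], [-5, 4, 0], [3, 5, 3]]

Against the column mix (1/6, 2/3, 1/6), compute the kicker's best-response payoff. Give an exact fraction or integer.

left: (4)·(1/6) + (5)·(2/3) + (-6)·(1/6) = 3.
center: (-5)·(1/6) + (4)·(2/3) + (0)·(1/6) = 11/6.
right: (3)·(1/6) + (5)·(2/3) + (3)·(1/6) = 13/3.
The best pure response is right with expected payoff 13/3.

13/3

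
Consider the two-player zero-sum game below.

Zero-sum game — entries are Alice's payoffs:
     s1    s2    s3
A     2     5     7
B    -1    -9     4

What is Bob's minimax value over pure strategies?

2

The worst case (largest entry) in each column is s1: 2, s2: 5, s3: 7.
The best (smallest) of these is 2.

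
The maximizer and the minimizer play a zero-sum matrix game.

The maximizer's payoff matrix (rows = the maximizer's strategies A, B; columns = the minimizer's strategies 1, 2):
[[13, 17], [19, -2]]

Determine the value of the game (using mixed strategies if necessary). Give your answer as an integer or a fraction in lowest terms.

Row minima are 13 and -2, so the maximizer's maximin is 13; column maxima are 19 and 17, so the minimizer's minimax is 17. These differ, so the equilibrium is in mixed strategies.
Let the maximizer play A with probability p. The minimizer is indifferent when 13p + 19(1−p) = 17p − 2(1−p), giving p = 21/25.
Let the minimizer play 1 with probability q. The maximizer is indifferent when 13q + 17(1−q) = 19q − 2(1−q), giving q = 19/25.
The value is 13·(19/25) + (17)·(6/25) = 349/25.

349/25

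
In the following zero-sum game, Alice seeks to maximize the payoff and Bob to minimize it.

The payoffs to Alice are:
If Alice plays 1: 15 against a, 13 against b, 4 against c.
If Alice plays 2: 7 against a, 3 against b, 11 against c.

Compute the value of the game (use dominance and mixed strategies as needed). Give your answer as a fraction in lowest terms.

Column a is strictly dominated by b for Bob (it gives Alice more in every row).
The remaining 2×2 game on (1, 2) × (b, c) has no saddle point. Let Alice play 1 with probability p; indifference gives 13p + 3(1−p) = 4p + 11(1−p), so p = 8/17.
Similarly Bob's optimal q on b is 7/17, and the value is 13·(7/17) + (4)·(10/17) = 131/17.

131/17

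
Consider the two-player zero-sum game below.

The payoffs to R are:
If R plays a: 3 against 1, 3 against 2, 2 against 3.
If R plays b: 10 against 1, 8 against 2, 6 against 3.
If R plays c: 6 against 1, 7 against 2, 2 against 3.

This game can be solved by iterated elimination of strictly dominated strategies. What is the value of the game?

6

Column 1 is strictly dominated by 3 for C (2<3, 6<10, 2<6); eliminate 1.
Column 2 is strictly dominated by 3 for C (2<3, 6<8, 2<7); eliminate 2.
Row c is strictly dominated by row b (6>2); eliminate c.
Row a is strictly dominated by row b (6>2); eliminate a.
Only (b, 3) remains, with payoff 6.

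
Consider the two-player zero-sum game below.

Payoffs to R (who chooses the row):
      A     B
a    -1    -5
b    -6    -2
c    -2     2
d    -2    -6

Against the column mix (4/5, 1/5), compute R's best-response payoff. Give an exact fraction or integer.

a: (-1)·(4/5) + (-5)·(1/5) = -9/5.
b: (-6)·(4/5) + (-2)·(1/5) = -26/5.
c: (-2)·(4/5) + (2)·(1/5) = -6/5.
d: (-2)·(4/5) + (-6)·(1/5) = -14/5.
The best pure response is c with expected payoff -6/5.

-6/5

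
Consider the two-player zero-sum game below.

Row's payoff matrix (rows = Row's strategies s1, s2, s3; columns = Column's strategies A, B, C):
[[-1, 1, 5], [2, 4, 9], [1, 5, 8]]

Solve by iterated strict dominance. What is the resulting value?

2

Column B is strictly dominated by A for Column (-1<1, 2<4, 1<5); eliminate B.
Column C is strictly dominated by A for Column (-1<5, 2<9, 1<8); eliminate C.
Row s1 is strictly dominated by row s2 (2>-1); eliminate s1.
Row s3 is strictly dominated by row s2 (2>1); eliminate s3.
Only (s2, A) remains, with payoff 2.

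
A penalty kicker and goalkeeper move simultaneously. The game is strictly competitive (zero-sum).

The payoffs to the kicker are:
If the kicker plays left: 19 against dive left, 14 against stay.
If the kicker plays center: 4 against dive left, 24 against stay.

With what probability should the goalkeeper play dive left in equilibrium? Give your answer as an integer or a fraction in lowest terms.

2/5

Row minima are 14 and 4, so the kicker's maximin is 14; column maxima are 19 and 24, so the goalkeeper's minimax is 19. These differ, so the equilibrium is in mixed strategies.
Let the goalkeeper play dive left with probability q. The kicker is indifferent when 19q + 14(1−q) = 4q + 24(1−q), giving q = 2/5.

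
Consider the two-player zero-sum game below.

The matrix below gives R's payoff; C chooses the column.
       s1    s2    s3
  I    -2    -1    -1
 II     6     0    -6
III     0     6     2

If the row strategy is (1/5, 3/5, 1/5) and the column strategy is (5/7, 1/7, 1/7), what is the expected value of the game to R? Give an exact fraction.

Against (5/7, 1/7, 1/7), each row's expected payoff is I: -12/7; II: 24/7; III: 8/7.
Taking the (1/5, 3/5, 1/5)-weighted average: (1/5)·(-12/7) + (3/5)·(24/7) + (1/5)·(8/7) = 68/35.

68/35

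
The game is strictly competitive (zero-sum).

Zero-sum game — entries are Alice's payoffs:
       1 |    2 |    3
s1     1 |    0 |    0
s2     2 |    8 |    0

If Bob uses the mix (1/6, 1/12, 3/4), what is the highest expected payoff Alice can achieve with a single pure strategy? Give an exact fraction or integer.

s1: (1)·(1/6) + (0)·(1/12) + (0)·(3/4) = 1/6.
s2: (2)·(1/6) + (8)·(1/12) + (0)·(3/4) = 1.
The best pure response is s2 with expected payoff 1.

1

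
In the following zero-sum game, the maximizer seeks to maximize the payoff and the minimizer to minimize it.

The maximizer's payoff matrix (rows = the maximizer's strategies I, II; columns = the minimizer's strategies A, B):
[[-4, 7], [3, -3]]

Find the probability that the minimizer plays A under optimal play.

Row minima are -4 and -3, so the maximizer's maximin is -3; column maxima are 3 and 7, so the minimizer's minimax is 3. These differ, so the equilibrium is in mixed strategies.
Let the minimizer play A with probability q. The maximizer is indifferent when −4q + 7(1−q) = 3q − 3(1−q), giving q = 10/17.

10/17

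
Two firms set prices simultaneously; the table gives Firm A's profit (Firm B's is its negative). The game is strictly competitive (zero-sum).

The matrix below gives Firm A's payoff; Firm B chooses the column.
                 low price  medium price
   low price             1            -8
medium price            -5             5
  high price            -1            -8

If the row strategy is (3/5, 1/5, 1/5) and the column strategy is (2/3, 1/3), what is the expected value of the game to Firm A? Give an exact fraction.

Against (2/3, 1/3), each row's expected payoff is low price: -2; medium price: -5/3; high price: -10/3.
Taking the (3/5, 1/5, 1/5)-weighted average: (3/5)·(-2) + (1/5)·(-5/3) + (1/5)·(-10/3) = -11/5.

-11/5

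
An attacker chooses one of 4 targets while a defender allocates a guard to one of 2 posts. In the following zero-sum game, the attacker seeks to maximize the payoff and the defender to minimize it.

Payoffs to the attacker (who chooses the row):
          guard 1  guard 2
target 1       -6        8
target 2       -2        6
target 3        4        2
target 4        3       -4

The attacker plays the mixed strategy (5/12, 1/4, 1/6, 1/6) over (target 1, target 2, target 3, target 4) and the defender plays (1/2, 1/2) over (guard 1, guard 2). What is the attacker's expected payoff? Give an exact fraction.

Against (1/2, 1/2), each row's expected payoff is target 1: 1; target 2: 2; target 3: 3; target 4: -1/2.
Taking the (5/12, 1/4, 1/6, 1/6)-weighted average: (5/12)·(1) + (1/4)·(2) + (1/6)·(3) + (1/6)·(-1/2) = 4/3.

4/3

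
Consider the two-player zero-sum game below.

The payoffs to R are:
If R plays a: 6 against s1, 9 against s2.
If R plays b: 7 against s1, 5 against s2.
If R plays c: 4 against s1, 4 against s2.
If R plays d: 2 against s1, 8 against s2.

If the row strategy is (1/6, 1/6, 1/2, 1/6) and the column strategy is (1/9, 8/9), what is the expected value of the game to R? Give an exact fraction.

299/54

Against (1/9, 8/9), each row's expected payoff is a: 26/3; b: 47/9; c: 4; d: 22/3.
Taking the (1/6, 1/6, 1/2, 1/6)-weighted average: (1/6)·(26/3) + (1/6)·(47/9) + (1/2)·(4) + (1/6)·(22/3) = 299/54.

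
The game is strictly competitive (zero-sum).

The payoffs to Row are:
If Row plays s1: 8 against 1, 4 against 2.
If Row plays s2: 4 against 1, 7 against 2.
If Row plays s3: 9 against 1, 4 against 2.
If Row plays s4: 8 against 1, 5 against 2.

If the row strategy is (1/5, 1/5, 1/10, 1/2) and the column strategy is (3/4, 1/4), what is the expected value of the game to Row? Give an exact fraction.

Against (3/4, 1/4), each row's expected payoff is s1: 7; s2: 19/4; s3: 31/4; s4: 29/4.
Taking the (1/5, 1/5, 1/10, 1/2)-weighted average: (1/5)·(7) + (1/5)·(19/4) + (1/10)·(31/4) + (1/2)·(29/4) = 27/4.

27/4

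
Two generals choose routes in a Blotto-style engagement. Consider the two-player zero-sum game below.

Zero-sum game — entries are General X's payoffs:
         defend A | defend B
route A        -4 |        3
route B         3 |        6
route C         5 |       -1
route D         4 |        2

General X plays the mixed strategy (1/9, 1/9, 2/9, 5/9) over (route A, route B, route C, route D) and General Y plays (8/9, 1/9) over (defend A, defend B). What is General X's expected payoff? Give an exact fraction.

Against (8/9, 1/9), each row's expected payoff is route A: -29/9; route B: 10/3; route C: 13/3; route D: 34/9.
Taking the (1/9, 1/9, 2/9, 5/9)-weighted average: (1/9)·(-29/9) + (1/9)·(10/3) + (2/9)·(13/3) + (5/9)·(34/9) = 83/27.

83/27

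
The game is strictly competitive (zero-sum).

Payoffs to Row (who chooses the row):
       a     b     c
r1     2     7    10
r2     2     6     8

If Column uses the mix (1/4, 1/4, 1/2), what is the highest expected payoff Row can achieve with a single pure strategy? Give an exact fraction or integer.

r1: (2)·(1/4) + (7)·(1/4) + (10)·(1/2) = 29/4.
r2: (2)·(1/4) + (6)·(1/4) + (8)·(1/2) = 6.
The best pure response is r1 with expected payoff 29/4.

29/4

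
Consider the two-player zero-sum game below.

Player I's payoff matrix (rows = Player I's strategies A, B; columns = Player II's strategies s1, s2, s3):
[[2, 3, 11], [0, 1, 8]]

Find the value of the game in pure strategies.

Row minima: 2, 0 → Player I's maximin is 2.
Column maxima: 2, 3, 11 → Player II's minimax is 2.
They coincide at (A, s1), so the value is 2.

2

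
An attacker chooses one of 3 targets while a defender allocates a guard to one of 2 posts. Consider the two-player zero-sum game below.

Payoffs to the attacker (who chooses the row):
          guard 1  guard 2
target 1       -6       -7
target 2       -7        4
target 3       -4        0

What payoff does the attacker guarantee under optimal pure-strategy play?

Row minima: -7, -7, -4 → the attacker's maximin is -4.
Column maxima: -4, 4 → the defender's minimax is -4.
They coincide at (target 3, guard 1), so the value is -4.

-4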